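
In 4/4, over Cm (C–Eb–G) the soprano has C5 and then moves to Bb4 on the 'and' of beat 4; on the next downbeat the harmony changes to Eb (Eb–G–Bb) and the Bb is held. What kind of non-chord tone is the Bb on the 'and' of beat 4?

The harmony at that moment is C minor triad (C, Eb, G); Bb4 is not a chord tone.
It is approached by step down from C5 and then sustained as the same pitch into the next harmony.
Arriving early and becoming a chord tone when the harmony changes — an anticipation.

Anticipation.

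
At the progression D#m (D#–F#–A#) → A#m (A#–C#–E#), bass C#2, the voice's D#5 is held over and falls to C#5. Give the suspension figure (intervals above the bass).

9–8 suspension.

At the second chord the bass is C#2. The suspended D#5 lies a ninth above the bass; after resolving down by step to C#5, the interval above the bass becomes an octave.
Suspension figures are named by those two intervals: 9–8.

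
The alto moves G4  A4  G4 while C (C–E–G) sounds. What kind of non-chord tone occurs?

A4 is a neighbor tone.

The harmony at that moment is C major triad (C, E, G); A4 is not a chord tone.
It is approached by step up from G4 and left by step down to G4.
Step away and step back to the same note — a neighbor tone (upper neighbor).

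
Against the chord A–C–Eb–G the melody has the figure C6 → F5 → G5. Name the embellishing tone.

F5 is an appoggiatura.

The harmony at that moment is A half-diminished seventh chord (A, C, Eb, G); F5 is not a chord tone.
It is approached by leap down from C6 and left by step up to G5.
Leap in, step out — an appoggiatura.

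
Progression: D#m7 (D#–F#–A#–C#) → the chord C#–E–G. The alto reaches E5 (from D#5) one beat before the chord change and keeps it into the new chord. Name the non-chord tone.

E5 is an anticipation.

The harmony at that moment is D# minor seventh chord (D#, F#, A#, C#); E5 is not a chord tone.
It is approached by step up from D#5 and then sustained as the same pitch into the next harmony.
Arriving early and becoming a chord tone when the harmony changes — an anticipation.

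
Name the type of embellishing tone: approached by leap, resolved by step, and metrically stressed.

Approach: by leap. Departure: by step. Metric position: strong.
Leap in, step out, in a metrically strong position — an appoggiatura. (It is the mirror image of the escape tone, which steps in and leaps out from a weak position.)

Appoggiatura.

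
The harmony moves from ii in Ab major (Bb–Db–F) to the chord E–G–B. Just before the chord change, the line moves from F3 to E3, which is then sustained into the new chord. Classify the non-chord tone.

The harmony at that moment is Bb minor triad (Bb, Db, F); E3 is not a chord tone.
It is approached by step down from F3 and then sustained as the same pitch into the next harmony.
Arriving early and becoming a chord tone when the harmony changes — an anticipation.

E3 is an anticipation.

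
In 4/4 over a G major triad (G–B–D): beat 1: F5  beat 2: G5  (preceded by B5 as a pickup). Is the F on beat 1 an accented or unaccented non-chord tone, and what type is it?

Accented appoggiatura.

The harmony at that moment is G major triad (G, B, D); F5 is not a chord tone.
It is approached by leap down from B5 and left by step up to G5.
Leap in, step out — an appoggiatura.
It falls on the downbeat, so it is accented.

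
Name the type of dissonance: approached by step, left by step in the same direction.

Passing tone.

Approach: by step. Departure: by step, continuing in the same direction.
Stepwise on both sides with no change of direction means the note fills in the space between two different chord tones — a passing tone. (Had it turned back to its starting note it would be a neighbor tone instead.)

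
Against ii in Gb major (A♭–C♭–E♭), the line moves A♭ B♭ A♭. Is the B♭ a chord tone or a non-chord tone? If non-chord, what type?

The harmony at that moment is A♭ minor triad (A♭, C♭, E♭); B♭ is not a chord tone.
It is approached by step up from A♭ and left by step down to A♭.
Step away and step back to the same note — a neighbor tone (upper neighbor).

Non-chord tone — a neighbor tone.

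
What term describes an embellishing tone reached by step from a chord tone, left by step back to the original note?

Neighbor tone.

Approach: by step. Departure: by step in the opposite direction, back to the starting pitch.
Stepwise on both sides but reversing to return to the same chord tone — a neighbor tone. (Had it continued onward in the same direction it would be a passing tone instead.)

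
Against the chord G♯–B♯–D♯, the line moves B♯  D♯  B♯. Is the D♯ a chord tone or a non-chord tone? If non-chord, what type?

Chord tone (the fifth of G# major triad).

G# major triad contains G♯, B♯, D♯; D♯ is the fifth, so it is a chord tone.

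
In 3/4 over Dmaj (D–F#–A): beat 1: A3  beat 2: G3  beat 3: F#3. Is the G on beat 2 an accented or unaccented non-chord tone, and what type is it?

The harmony at that moment is D major triad (D, F#, A); G3 is not a chord tone.
It is approached by step down from A3 and left by step down to F#3.
Step in, step out in the same direction — a passing tone.
It falls on a weak beat, so it is unaccented.

Unaccented passing tone.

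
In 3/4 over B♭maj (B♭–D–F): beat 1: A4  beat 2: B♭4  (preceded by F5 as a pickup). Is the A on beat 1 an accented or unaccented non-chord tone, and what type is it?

Accented appoggiatura.

The harmony at that moment is B♭ major triad (B♭, D, F); A4 is not a chord tone.
It is approached by leap down from F5 and left by step up to B♭4.
Leap in, step out — an appoggiatura.
It falls on the downbeat, so it is accented.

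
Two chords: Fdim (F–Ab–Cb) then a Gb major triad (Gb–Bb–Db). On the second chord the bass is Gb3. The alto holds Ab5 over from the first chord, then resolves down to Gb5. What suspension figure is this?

At the second chord the bass is Gb3. The suspended Ab5 lies a ninth above the bass; after resolving down by step to Gb5, the interval above the bass becomes an octave.
Suspension figures are named by those two intervals: 9–8.

9–8 suspension.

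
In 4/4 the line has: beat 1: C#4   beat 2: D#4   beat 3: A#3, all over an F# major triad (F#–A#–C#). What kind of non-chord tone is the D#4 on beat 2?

Escape tone.

The harmony at that moment is F# major triad (F#, A#, C#); D#4 is not a chord tone.
It is approached by step up from C#4 and left by leap down to A#3.
Step in, leap out, on a weak beat — an escape tone.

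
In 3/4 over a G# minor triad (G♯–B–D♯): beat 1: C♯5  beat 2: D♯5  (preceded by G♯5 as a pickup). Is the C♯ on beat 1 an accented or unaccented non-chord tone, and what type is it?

Accented appoggiatura.

The harmony at that moment is G♯ minor triad (G♯, B, D♯); C♯5 is not a chord tone.
It is approached by leap down from G♯5 and left by step up to D♯5.
Leap in, step out — an appoggiatura.
It falls on the downbeat, so it is accented.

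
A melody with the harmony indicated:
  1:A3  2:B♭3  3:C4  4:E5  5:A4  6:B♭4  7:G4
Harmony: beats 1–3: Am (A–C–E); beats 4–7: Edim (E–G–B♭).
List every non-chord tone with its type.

The harmony at that moment is A minor triad (A, C, E); B♭3 is not a chord tone.
It is approached by step up from A3 and left by step up to C4.
Step in, step out in the same direction — a passing tone.
The harmony at that moment is E diminished triad (E, G, B♭); A4 is not a chord tone.
It is approached by leap down from E5 and left by step up to B♭4.
Leap in, step out — an appoggiatura.

B♭3 (beat 2) — passing tone; A4 (beat 5) — appoggiatura.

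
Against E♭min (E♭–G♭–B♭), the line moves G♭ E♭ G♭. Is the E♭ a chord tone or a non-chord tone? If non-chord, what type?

Chord tone (the root of Eb minor triad).

Eb minor triad contains E♭, G♭, B♭; E♭ is the root, so it is a chord tone.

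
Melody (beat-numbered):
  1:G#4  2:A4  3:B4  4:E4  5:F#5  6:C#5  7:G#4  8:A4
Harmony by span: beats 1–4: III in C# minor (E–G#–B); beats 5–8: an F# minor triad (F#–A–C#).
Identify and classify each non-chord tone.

A4 (beat 2) — passing tone; G#4 (beat 7) — appoggiatura.

The harmony at that moment is E major triad (E, G#, B); A4 is not a chord tone.
It is approached by step up from G#4 and left by step up to B4.
Step in, step out in the same direction — a passing tone.
The harmony at that moment is F# minor triad (F#, A, C#); G#4 is not a chord tone.
It is approached by leap down from C#5 and left by step up to A4.
Leap in, step out — an appoggiatura.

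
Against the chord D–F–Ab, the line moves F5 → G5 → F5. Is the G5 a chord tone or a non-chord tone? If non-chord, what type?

The harmony at that moment is D diminished triad (D, F, Ab); G5 is not a chord tone.
It is approached by step up from F5 and left by step down to F5.
Step away and step back to the same note — a neighbor tone (upper neighbor).

Non-chord tone — a neighbor tone.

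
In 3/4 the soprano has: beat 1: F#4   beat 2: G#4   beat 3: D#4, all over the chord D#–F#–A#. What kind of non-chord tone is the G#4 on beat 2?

Escape tone.

The harmony at that moment is D# minor triad (D#, F#, A#); G#4 is not a chord tone.
It is approached by step up from F#4 and left by leap down to D#4.
Step in, leap out, on a weak beat — an escape tone.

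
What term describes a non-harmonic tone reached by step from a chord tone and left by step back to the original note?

Approach: by step. Departure: by step in the opposite direction, back to the starting pitch.
Stepwise on both sides but reversing to return to the same chord tone — a neighbor tone. (Had it continued onward in the same direction it would be a passing tone instead.)

Neighbor tone.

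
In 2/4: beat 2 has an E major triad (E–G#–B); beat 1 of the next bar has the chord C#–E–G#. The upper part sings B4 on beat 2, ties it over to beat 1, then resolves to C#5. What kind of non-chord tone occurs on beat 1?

The harmony at that moment is C# minor triad (C#, E, G#); B4 is not a chord tone.
It is held over (the same pitch as the preceding B4) and left by step up to C#5.
Held over from the previous chord and resolving up by step — a retardation.

Retardation.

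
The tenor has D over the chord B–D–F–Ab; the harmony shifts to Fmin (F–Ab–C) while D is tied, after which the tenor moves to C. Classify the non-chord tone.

D is a suspension.

The harmony at that moment is F minor triad (F, Ab, C); D is not a chord tone.
It is held over (the same pitch as the preceding D) and left by step down to C.
Held over from the previous chord and resolving down by step — a suspension.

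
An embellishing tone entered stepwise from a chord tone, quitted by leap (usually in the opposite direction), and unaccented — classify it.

Escape tone.

Approach: by step. Departure: by leap. Metric position: weak.
Step in, leap out, from a weak position — an escape tone (échappée). (It is the mirror image of the appoggiatura, which leaps in and steps out on a strong beat.)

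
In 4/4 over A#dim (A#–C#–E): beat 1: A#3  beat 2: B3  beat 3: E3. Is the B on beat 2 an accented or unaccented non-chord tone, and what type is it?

Unaccented escape tone.

The harmony at that moment is A# diminished triad (A#, C#, E); B3 is not a chord tone.
It is approached by step up from A#3 and left by leap down to E3.
Step in, leap out — an escape tone.
It falls on a weak beat, so it is unaccented.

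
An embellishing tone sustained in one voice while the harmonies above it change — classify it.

Pedal tone.

Approach: none. Departure: none — a single pitch is sustained while the chords change around it, passing through harmonies that do not contain it.
No melodic motion at all; the dissonance is created entirely by the moving harmonies against the stationary note — a pedal tone (pedal point).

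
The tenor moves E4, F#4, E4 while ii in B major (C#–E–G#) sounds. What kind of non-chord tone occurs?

The harmony at that moment is C# minor triad (C#, E, G#); F#4 is not a chord tone.
It is approached by step up from E4 and left by step down to E4.
Step away and step back to the same note — a neighbor tone (upper neighbor).

F#4 is a neighbor tone.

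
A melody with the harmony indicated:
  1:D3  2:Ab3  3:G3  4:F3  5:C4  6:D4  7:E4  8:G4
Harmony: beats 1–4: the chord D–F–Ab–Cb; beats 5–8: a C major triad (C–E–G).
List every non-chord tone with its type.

G3 (beat 3) — passing tone; D4 (beat 6) — passing tone.

The harmony at that moment is D diminished seventh chord (D, F, Ab, Cb); G3 is not a chord tone.
It is approached by step down from Ab3 and left by step down to F3.
Step in, step out in the same direction — a passing tone.
The harmony at that moment is C major triad (C, E, G); D4 is not a chord tone.
It is approached by step up from C4 and left by step up to E4.
Step in, step out in the same direction — a passing tone.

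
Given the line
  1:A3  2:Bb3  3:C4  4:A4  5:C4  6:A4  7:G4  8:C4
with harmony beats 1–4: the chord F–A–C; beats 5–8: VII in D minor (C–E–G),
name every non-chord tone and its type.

Bb3 (beat 2) — passing tone; A4 (beat 6) — appoggiatura.

The harmony at that moment is F major triad (F, A, C); Bb3 is not a chord tone.
It is approached by step up from A3 and left by step up to C4.
Step in, step out in the same direction — a passing tone.
The harmony at that moment is C major triad (C, E, G); A4 is not a chord tone.
It is approached by leap up from C4 and left by step down to G4.
Leap in, step out — an appoggiatura.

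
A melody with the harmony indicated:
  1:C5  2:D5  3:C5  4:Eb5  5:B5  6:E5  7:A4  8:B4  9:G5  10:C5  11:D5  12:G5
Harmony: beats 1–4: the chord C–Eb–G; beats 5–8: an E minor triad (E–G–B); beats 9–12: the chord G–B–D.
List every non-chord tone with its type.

D5 (beat 2) — neighbor tone; A4 (beat 7) — appoggiatura; C5 (beat 10) — appoggiatura.

The harmony at that moment is C minor triad (C, Eb, G); D5 is not a chord tone.
It is approached by step up from C5 and left by step down to C5.
Step away and step back to the same note — a neighbor tone (upper neighbor).
The harmony at that moment is E minor triad (E, G, B); A4 is not a chord tone.
It is approached by leap down from E5 and left by step up to B4.
Leap in, step out — an appoggiatura.
The harmony at that moment is G major triad (G, B, D); C5 is not a chord tone.
It is approached by leap down from G5 and left by step up to D5.
Leap in, step out — an appoggiatura.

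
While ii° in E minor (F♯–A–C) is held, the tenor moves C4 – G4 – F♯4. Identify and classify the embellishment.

G4 is an appoggiatura.

The harmony at that moment is F♯ diminished triad (F♯, A, C); G4 is not a chord tone.
It is approached by leap up from C4 and left by step down to F♯4.
Leap in, step out — an appoggiatura.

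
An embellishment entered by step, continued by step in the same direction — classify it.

Passing tone.

Approach: by step. Departure: by step, continuing in the same direction.
Stepwise on both sides with no change of direction means the note fills in the space between two different chord tones — a passing tone. (Had it turned back to its starting note it would be a neighbor tone instead.)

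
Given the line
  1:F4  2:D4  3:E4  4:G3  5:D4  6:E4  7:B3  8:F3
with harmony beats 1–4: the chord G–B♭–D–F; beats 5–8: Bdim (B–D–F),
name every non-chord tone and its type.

The harmony at that moment is G minor seventh chord (G, B♭, D, F); E4 is not a chord tone.
It is approached by step up from D4 and left by leap down to G3.
Step in, leap out — an escape tone.
The harmony at that moment is B diminished triad (B, D, F); E4 is not a chord tone.
It is approached by step up from D4 and left by leap down to B3.
Step in, leap out — an escape tone.

E4 (beat 3) — escape tone; E4 (beat 6) — escape tone.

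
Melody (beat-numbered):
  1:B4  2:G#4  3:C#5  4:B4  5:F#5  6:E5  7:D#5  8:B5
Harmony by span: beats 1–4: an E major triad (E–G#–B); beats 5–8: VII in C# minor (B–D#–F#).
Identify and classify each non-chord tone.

The harmony at that moment is E major triad (E, G#, B); C#5 is not a chord tone.
It is approached by leap up from G#4 and left by step down to B4.
Leap in, step out — an appoggiatura.
The harmony at that moment is B major triad (B, D#, F#); E5 is not a chord tone.
It is approached by step down from F#5 and left by step down to D#5.
Step in, step out in the same direction — a passing tone.

C#5 (beat 3) — appoggiatura; E5 (beat 6) — passing tone.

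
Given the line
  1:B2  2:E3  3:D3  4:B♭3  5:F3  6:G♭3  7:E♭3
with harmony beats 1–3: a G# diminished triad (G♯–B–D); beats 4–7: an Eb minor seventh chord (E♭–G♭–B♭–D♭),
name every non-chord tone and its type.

E3 (beat 2) — appoggiatura; F3 (beat 5) — appoggiatura.

The harmony at that moment is G♯ diminished triad (G♯, B, D); E3 is not a chord tone.
It is approached by leap up from B2 and left by step down to D3.
Leap in, step out — an appoggiatura.
The harmony at that moment is E♭ minor seventh chord (E♭, G♭, B♭, D♭); F3 is not a chord tone.
It is approached by leap down from B♭3 and left by step up to G♭3.
Leap in, step out — an appoggiatura.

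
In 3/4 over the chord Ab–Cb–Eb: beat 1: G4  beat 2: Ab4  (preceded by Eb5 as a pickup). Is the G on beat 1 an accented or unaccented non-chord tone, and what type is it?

Accented appoggiatura.

The harmony at that moment is Ab minor triad (Ab, Cb, Eb); G4 is not a chord tone.
It is approached by leap down from Eb5 and left by step up to Ab4.
Leap in, step out — an appoggiatura.
It falls on the downbeat, so it is accented.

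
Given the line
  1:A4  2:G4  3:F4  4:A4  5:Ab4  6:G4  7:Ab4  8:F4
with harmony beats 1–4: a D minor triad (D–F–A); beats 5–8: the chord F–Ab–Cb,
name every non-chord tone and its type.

The harmony at that moment is D minor triad (D, F, A); G4 is not a chord tone.
It is approached by step down from A4 and left by step down to F4.
Step in, step out in the same direction — a passing tone.
The harmony at that moment is F diminished triad (F, Ab, Cb); G4 is not a chord tone.
It is approached by step down from Ab4 and left by step up to Ab4.
Step away and step back to the same note — a neighbor tone (lower neighbor).

G4 (beat 2) — passing tone; G4 (beat 6) — neighbor tone.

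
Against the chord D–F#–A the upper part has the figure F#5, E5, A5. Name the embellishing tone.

The harmony at that moment is D major triad (D, F#, A); E5 is not a chord tone.
It is approached by step down from F#5 and left by leap up to A5.
Step in, leap out — an escape tone.

E5 is an escape tone.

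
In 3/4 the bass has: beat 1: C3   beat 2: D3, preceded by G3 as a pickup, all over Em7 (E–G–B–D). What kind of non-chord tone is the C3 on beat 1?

Appoggiatura.

The harmony at that moment is E minor seventh chord (E, G, B, D); C3 is not a chord tone.
It is approached by leap down from G3 and left by step up to D3.
Leap in, step out, metrically accented — an appoggiatura.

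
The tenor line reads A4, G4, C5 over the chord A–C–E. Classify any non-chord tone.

G4 is an escape tone.

The harmony at that moment is A minor triad (A, C, E); G4 is not a chord tone.
It is approached by step down from A4 and left by leap up to C5.
Step in, leap out — an escape tone.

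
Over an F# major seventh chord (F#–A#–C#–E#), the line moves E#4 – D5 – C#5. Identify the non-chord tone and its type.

The harmony at that moment is F# major seventh chord (F#, A#, C#, E#); D5 is not a chord tone.
It is approached by leap up from E#4 and left by step down to C#5.
Leap in, step out — an appoggiatura.

D5 is an appoggiatura.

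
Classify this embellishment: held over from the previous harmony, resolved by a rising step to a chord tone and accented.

Approach: by preparation — the pitch is first a chord tone, then held (tied or repeated) while the harmony changes under it. Departure: up by step. Metric position: strong.
A prepared dissonance that resolves upward by step — a retardation. (The same figure resolving downward would be a suspension.)

Retardation.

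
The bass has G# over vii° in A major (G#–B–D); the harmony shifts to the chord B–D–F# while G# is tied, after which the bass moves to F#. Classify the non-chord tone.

The harmony at that moment is B minor triad (B, D, F#); G# is not a chord tone.
It is held over (the same pitch as the preceding G#) and left by step down to F#.
Held over from the previous chord and resolving down by step — a suspension.

G# is a suspension.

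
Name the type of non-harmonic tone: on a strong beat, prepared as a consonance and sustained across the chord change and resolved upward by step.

Retardation.

Approach: by preparation — the pitch is first a chord tone, then held (tied or repeated) while the harmony changes under it. Departure: up by step. Metric position: strong.
A prepared dissonance that resolves upward by step — a retardation. (The same figure resolving downward would be a suspension.)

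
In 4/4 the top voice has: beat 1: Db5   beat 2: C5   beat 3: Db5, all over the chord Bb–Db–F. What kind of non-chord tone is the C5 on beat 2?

The harmony at that moment is Bb minor triad (Bb, Db, F); C5 is not a chord tone.
It is approached by step down from Db5 and left by step up to Db5.
Step away and step back to the same note — a neighbor tone (lower neighbor).

Lower neighbor tone.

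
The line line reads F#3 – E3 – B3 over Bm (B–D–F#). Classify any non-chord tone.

E3 is an escape tone.

The harmony at that moment is B minor triad (B, D, F#); E3 is not a chord tone.
It is approached by step down from F#3 and left by leap up to B3.
Step in, leap out — an escape tone.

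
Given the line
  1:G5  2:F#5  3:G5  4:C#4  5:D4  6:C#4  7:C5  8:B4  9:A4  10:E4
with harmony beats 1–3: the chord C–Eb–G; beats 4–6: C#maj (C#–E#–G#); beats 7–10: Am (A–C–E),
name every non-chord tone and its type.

The harmony at that moment is C minor triad (C, Eb, G); F#5 is not a chord tone.
It is approached by step down from G5 and left by step up to G5.
Step away and step back to the same note — a neighbor tone (lower neighbor).
The harmony at that moment is C# major triad (C#, E#, G#); D4 is not a chord tone.
It is approached by step up from C#4 and left by step down to C#4.
Step away and step back to the same note — a neighbor tone (upper neighbor).
The harmony at that moment is A minor triad (A, C, E); B4 is not a chord tone.
It is approached by step down from C5 and left by step down to A4.
Step in, step out in the same direction — a passing tone.

F#5 (beat 2) — neighbor tone; D4 (beat 5) — neighbor tone; B4 (beat 8) — passing tone.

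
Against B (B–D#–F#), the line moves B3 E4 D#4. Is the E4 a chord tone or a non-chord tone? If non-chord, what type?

The harmony at that moment is B major triad (B, D#, F#); E4 is not a chord tone.
It is approached by leap up from B3 and left by step down to D#4.
Leap in, step out — an appoggiatura.

Non-chord tone — an appoggiatura.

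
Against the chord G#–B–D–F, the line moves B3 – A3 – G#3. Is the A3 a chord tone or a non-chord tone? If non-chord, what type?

Non-chord tone — a passing tone.

The harmony at that moment is G# diminished seventh chord (G#, B, D, F); A3 is not a chord tone.
It is approached by step down from B3 and left by step down to G#3.
Step in, step out in the same direction — a passing tone.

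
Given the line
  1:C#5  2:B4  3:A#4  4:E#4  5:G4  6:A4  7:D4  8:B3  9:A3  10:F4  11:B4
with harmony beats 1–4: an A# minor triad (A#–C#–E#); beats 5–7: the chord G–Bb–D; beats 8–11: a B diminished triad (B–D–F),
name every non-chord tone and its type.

The harmony at that moment is A# minor triad (A#, C#, E#); B4 is not a chord tone.
It is approached by step down from C#5 and left by step down to A#4.
Step in, step out in the same direction — a passing tone.
The harmony at that moment is G minor triad (G, Bb, D); A4 is not a chord tone.
It is approached by step up from G4 and left by leap down to D4.
Step in, leap out — an escape tone.
The harmony at that moment is B diminished triad (B, D, F); A3 is not a chord tone.
It is approached by step down from B3 and left by leap up to F4.
Step in, leap out — an escape tone.

B4 (beat 2) — passing tone; A4 (beat 6) — escape tone; A3 (beat 9) — escape tone.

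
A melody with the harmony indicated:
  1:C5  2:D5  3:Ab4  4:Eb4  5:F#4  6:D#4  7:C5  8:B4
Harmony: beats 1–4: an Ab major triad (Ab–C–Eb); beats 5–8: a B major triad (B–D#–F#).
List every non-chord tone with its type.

The harmony at that moment is Ab major triad (Ab, C, Eb); D5 is not a chord tone.
It is approached by step up from C5 and left by leap down to Ab4.
Step in, leap out — an escape tone.
The harmony at that moment is B major triad (B, D#, F#); C5 is not a chord tone.
It is approached by leap up from D#4 and left by step down to B4.
Leap in, step out — an appoggiatura.

D5 (beat 2) — escape tone; C5 (beat 7) — appoggiatura.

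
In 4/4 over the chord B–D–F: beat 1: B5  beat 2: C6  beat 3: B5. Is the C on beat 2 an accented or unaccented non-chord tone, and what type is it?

Unaccented neighbor tone.

The harmony at that moment is B diminished triad (B, D, F); C6 is not a chord tone.
It is approached by step up from B5 and left by step down to B5.
Step away and step back to the same note — a neighbor tone (upper neighbor).
It falls on a weak beat, so it is unaccented.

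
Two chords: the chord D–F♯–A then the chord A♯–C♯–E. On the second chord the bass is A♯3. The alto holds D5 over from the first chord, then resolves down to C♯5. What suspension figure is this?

4–3 suspension.

At the second chord the bass is A♯3. The suspended D5 lies a fourth above the bass; after resolving down by step to C♯5, the interval above the bass becomes a third.
Suspension figures are named by those two intervals: 4–3.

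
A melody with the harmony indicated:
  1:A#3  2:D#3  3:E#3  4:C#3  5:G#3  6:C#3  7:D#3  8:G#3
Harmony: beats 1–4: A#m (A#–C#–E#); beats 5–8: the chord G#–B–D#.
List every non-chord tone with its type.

The harmony at that moment is A# minor triad (A#, C#, E#); D#3 is not a chord tone.
It is approached by leap down from A#3 and left by step up to E#3.
Leap in, step out — an appoggiatura.
The harmony at that moment is G# minor triad (G#, B, D#); C#3 is not a chord tone.
It is approached by leap down from G#3 and left by step up to D#3.
Leap in, step out — an appoggiatura.

D#3 (beat 2) — appoggiatura; C#3 (beat 6) — appoggiatura.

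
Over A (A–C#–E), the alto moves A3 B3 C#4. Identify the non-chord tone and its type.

B3 is a passing tone.

The harmony at that moment is A major triad (A, C#, E); B3 is not a chord tone.
It is approached by step up from A3 and left by step up to C#4.
Step in, step out in the same direction — a passing tone.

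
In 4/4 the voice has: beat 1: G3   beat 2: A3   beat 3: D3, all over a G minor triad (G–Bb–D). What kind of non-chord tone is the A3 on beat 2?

Escape tone.

The harmony at that moment is G minor triad (G, Bb, D); A3 is not a chord tone.
It is approached by step up from G3 and left by leap down to D3.
Step in, leap out, on a weak beat — an escape tone.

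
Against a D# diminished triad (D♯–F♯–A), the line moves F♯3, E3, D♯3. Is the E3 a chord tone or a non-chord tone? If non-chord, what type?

The harmony at that moment is D♯ diminished triad (D♯, F♯, A); E3 is not a chord tone.
It is approached by step down from F♯3 and left by step down to D♯3.
Step in, step out in the same direction — a passing tone.

Non-chord tone — a passing tone.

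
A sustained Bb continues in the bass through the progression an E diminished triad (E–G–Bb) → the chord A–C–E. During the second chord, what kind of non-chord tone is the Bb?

Pedal tone (pedal point).

The harmony at that moment is A minor triad (A, C, E); Bb is not a chord tone.
It is held over (the same pitch as the preceding Bb) and then sustained as the same pitch into the next harmony.
Sustained through a change of harmony — a pedal tone.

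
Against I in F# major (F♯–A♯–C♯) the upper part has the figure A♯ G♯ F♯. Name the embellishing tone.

The harmony at that moment is F♯ major triad (F♯, A♯, C♯); G♯ is not a chord tone.
It is approached by step down from A♯ and left by step down to F♯.
Step in, step out in the same direction — a passing tone.

G♯ is a passing tone.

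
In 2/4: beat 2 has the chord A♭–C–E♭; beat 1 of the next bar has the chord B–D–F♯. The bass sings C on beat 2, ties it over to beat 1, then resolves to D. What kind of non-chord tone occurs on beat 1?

Retardation.

The harmony at that moment is B minor triad (B, D, F♯); C is not a chord tone.
It is held over (the same pitch as the preceding C) and left by step up to D.
Held over from the previous chord and resolving up by step — a retardation.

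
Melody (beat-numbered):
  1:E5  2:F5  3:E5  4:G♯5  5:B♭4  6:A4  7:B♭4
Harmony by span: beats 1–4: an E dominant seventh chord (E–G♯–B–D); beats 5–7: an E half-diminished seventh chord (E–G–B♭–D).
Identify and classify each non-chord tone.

The harmony at that moment is E dominant seventh chord (E, G♯, B, D); F5 is not a chord tone.
It is approached by step up from E5 and left by step down to E5.
Step away and step back to the same note — a neighbor tone (upper neighbor).
The harmony at that moment is E half-diminished seventh chord (E, G, B♭, D); A4 is not a chord tone.
It is approached by step down from B♭4 and left by step up to B♭4.
Step away and step back to the same note — a neighbor tone (lower neighbor).

F5 (beat 2) — neighbor tone; A4 (beat 6) — neighbor tone.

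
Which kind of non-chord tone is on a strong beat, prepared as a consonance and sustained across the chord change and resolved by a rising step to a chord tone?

Approach: by preparation — the pitch is first a chord tone, then held (tied or repeated) while the harmony changes under it. Departure: up by step. Metric position: strong.
A prepared dissonance that resolves upward by step — a retardation. (The same figure resolving downward would be a suspension.)

Retardation.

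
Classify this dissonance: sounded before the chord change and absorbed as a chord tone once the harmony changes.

Anticipation.

Approach: ahead of the chord change (typically by step), so it is dissonant against the current harmony. Departure: none — the same pitch is restated or held and is a chord tone of the new harmony.
Dissonant first, consonant once the harmony catches up: the note simply arrives early — an anticipation. (The reverse timing, consonant first and dissonant after the change, would be a suspension or retardation.)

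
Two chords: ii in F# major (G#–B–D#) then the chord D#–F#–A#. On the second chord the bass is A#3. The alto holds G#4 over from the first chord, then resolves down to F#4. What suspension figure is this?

7–6 suspension.

At the second chord the bass is A#3. The suspended G#4 lies a seventh above the bass; after resolving down by step to F#4, the interval above the bass becomes a sixth.
Suspension figures are named by those two intervals: 7–6.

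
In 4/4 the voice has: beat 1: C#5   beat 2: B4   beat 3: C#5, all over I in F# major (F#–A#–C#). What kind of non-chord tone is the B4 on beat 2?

The harmony at that moment is F# major triad (F#, A#, C#); B4 is not a chord tone.
It is approached by step down from C#5 and left by step up to C#5.
Step away and step back to the same note — a neighbor tone (lower neighbor).

Lower neighbor tone.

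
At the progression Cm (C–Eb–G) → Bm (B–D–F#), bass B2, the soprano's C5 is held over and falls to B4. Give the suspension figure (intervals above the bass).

At the second chord the bass is B2. The suspended C5 lies a ninth above the bass; after resolving down by step to B4, the interval above the bass becomes an octave.
Suspension figures are named by those two intervals: 9–8.

9–8 suspension.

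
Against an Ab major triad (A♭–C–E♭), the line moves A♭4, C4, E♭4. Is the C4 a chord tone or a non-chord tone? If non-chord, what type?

Chord tone (the third of Ab major triad).

Ab major triad contains A♭, C, E♭; C is the third, so it is a chord tone.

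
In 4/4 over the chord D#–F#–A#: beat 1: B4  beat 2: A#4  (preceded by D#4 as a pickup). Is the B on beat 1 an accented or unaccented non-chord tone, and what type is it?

The harmony at that moment is D# minor triad (D#, F#, A#); B4 is not a chord tone.
It is approached by leap up from D#4 and left by step down to A#4.
Leap in, step out — an appoggiatura.
It falls on the downbeat, so it is accented.

Accented appoggiatura.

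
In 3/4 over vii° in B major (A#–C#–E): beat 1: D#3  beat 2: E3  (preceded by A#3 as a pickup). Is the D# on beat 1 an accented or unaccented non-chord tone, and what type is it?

The harmony at that moment is A# diminished triad (A#, C#, E); D#3 is not a chord tone.
It is approached by leap down from A#3 and left by step up to E3.
Leap in, step out — an appoggiatura.
It falls on the downbeat, so it is accented.

Accented appoggiatura.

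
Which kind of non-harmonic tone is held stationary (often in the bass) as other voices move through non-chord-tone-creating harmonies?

Approach: none. Departure: none — a single pitch is sustained while the chords change around it, passing through harmonies that do not contain it.
No melodic motion at all; the dissonance is created entirely by the moving harmonies against the stationary note — a pedal tone (pedal point).

Pedal tone.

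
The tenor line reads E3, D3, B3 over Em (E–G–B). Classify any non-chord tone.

The harmony at that moment is E minor triad (E, G, B); D3 is not a chord tone.
It is approached by step down from E3 and left by leap up to B3.
Step in, leap out — an escape tone.

D3 is an escape tone.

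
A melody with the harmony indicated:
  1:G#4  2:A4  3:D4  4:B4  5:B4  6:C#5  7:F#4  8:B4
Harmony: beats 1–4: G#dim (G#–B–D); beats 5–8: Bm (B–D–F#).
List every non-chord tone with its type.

The harmony at that moment is G# diminished triad (G#, B, D); A4 is not a chord tone.
It is approached by step up from G#4 and left by leap down to D4.
Step in, leap out — an escape tone.
The harmony at that moment is B minor triad (B, D, F#); C#5 is not a chord tone.
It is approached by step up from B4 and left by leap down to F#4.
Step in, leap out — an escape tone.

A4 (beat 2) — escape tone; C#5 (beat 6) — escape tone.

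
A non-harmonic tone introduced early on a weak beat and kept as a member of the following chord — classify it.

Approach: ahead of the chord change (typically by step), so it is dissonant against the current harmony. Departure: none — the same pitch is restated or held and is a chord tone of the new harmony.
Dissonant first, consonant once the harmony catches up: the note simply arrives early — an anticipation. (The reverse timing, consonant first and dissonant after the change, would be a suspension or retardation.)

Anticipation.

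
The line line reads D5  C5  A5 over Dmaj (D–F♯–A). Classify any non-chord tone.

The harmony at that moment is D major triad (D, F♯, A); C5 is not a chord tone.
It is approached by step down from D5 and left by leap up to A5.
Step in, leap out — an escape tone.

C5 is an escape tone.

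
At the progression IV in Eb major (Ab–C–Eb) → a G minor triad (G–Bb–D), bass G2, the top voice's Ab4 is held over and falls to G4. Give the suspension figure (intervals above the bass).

At the second chord the bass is G2. The suspended Ab4 lies a ninth above the bass; after resolving down by step to G4, the interval above the bass becomes an octave.
Suspension figures are named by those two intervals: 9–8.

9–8 suspension.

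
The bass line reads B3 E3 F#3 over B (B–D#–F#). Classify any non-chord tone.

E3 is an appoggiatura.

The harmony at that moment is B major triad (B, D#, F#); E3 is not a chord tone.
It is approached by leap down from B3 and left by step up to F#3.
Leap in, step out — an appoggiatura.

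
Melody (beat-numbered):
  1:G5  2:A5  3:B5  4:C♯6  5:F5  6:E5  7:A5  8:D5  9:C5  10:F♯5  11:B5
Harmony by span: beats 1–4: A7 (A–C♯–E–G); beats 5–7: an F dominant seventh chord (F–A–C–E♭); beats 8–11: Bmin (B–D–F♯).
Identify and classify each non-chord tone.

B5 (beat 3) — passing tone; E5 (beat 6) — escape tone; C5 (beat 9) — escape tone.

The harmony at that moment is A dominant seventh chord (A, C♯, E, G); B5 is not a chord tone.
It is approached by step up from A5 and left by step up to C♯6.
Step in, step out in the same direction — a passing tone.
The harmony at that moment is F dominant seventh chord (F, A, C, E♭); E5 is not a chord tone.
It is approached by step down from F5 and left by leap up to A5.
Step in, leap out — an escape tone.
The harmony at that moment is B minor triad (B, D, F♯); C5 is not a chord tone.
It is approached by step down from D5 and left by leap up to F♯5.
Step in, leap out — an escape tone.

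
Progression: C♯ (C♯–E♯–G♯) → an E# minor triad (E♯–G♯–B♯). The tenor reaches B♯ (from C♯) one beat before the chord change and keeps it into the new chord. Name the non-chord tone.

B♯ is an anticipation.

The harmony at that moment is C♯ major triad (C♯, E♯, G♯); B♯ is not a chord tone.
It is approached by step down from C♯ and then sustained as the same pitch into the next harmony.
Arriving early and becoming a chord tone when the harmony changes — an anticipation.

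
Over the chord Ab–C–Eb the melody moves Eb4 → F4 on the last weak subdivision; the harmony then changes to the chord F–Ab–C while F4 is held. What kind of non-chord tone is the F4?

The harmony at that moment is Ab major triad (Ab, C, Eb); F4 is not a chord tone.
It is approached by step up from Eb4 and then sustained as the same pitch into the next harmony.
Arriving early and becoming a chord tone when the harmony changes — an anticipation.

F4 is an anticipation.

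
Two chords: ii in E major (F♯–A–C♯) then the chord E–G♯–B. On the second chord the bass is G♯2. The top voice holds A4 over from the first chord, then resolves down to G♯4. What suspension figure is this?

At the second chord the bass is G♯2. The suspended A4 lies a ninth above the bass; after resolving down by step to G♯4, the interval above the bass becomes an octave.
Suspension figures are named by those two intervals: 9–8.

9–8 suspension.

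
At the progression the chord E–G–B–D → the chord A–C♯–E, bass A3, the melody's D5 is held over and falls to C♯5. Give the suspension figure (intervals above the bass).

4–3 suspension.

At the second chord the bass is A3. The suspended D5 lies a fourth above the bass; after resolving down by step to C♯5, the interval above the bass becomes a third.
Suspension figures are named by those two intervals: 4–3.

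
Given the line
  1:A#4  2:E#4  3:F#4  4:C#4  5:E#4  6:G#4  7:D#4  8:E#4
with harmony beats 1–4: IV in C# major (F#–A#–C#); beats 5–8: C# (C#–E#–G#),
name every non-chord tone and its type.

E#4 (beat 2) — appoggiatura; D#4 (beat 7) — appoggiatura.

The harmony at that moment is F# major triad (F#, A#, C#); E#4 is not a chord tone.
It is approached by leap down from A#4 and left by step up to F#4.
Leap in, step out — an appoggiatura.
The harmony at that moment is C# major triad (C#, E#, G#); D#4 is not a chord tone.
It is approached by leap down from G#4 and left by step up to E#4.
Leap in, step out — an appoggiatura.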